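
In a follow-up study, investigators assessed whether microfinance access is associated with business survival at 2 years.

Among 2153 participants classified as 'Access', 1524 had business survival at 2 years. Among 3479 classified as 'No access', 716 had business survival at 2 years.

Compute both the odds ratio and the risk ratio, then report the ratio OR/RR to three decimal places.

2.718

From the description: a = 1524, b = 629, c = 716, d = 2763.
OR = (1524·2763)/(629·716) = 4210812/450364 = 9.34980
Risk in exposed = 1524/2153 = 0.70785; risk in unexposed = 716/3479 = 0.20581; RR = 3.43940
OR/RR = 9.34980 / 3.43940 = 2.71844
The outcome is not rare, so the OR lies further from 1 than the RR.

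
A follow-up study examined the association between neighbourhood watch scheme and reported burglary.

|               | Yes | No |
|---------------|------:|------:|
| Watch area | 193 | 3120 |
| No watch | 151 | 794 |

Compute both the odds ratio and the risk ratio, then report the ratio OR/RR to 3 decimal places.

Cells: a = 193, b = 3120, c = 151, d = 794.
OR = (193·794)/(3120·151) = 153242/471120 = 0.32527
Risk in exposed = 193/3313 = 0.05826; risk in unexposed = 151/945 = 0.15979; RR = 0.36458
OR/RR = 0.32527 / 0.36458 = 0.89219
The outcome is not rare, so the OR lies further from 1 than the RR.

0.892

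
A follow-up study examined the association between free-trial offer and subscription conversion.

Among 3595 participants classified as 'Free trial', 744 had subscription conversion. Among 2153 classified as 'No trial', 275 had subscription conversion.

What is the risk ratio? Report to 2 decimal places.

1.62

From the description: a = 744, b = 2851, c = 275, d = 1878.
Risk in exposed = 744/3595 = 0.20695; risk in unexposed = 275/2153 = 0.12773.
RR = 0.20695 / 0.12773 = 1.62026
The risk among the exposed is 1.62 times that among the unexposed.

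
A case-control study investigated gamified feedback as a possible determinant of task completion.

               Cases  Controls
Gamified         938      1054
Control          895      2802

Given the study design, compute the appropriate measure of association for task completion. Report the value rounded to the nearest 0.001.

Cells: a = 938, b = 1054, c = 895, d = 2802.
This is a case-control study: participants were sampled on outcome status, so risks in the source population cannot be estimated directly — relative risk is not valid here. The odds ratio is the appropriate measure.
OR = (a·d)/(b·c) = (938 × 2802) / (1054 × 895) = 2628276 / 943330 = 2.78617

2.786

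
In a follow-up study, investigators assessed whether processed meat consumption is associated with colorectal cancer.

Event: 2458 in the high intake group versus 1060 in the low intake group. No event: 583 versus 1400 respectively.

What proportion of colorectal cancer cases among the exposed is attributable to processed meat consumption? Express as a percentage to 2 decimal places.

46.69

From the description: a = 2458, b = 583, c = 1060, d = 1400.
Risk in exposed = 2458/3041 = 0.80829; risk in unexposed = 1060/2460 = 0.43089.
RR = 0.80829/0.43089 = 1.87584
AR% = (RR − 1)/RR × 100 = (1.87584 − 1)/1.87584 × 100 = 46.6904%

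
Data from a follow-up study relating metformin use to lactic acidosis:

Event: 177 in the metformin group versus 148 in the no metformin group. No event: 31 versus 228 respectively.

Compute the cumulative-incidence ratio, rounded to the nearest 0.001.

2.162

From the description: a = 177, b = 31, c = 148, d = 228.
Risk in exposed = 177/208 = 0.85096; risk in unexposed = 148/376 = 0.39362.
RR = 0.85096 / 0.39362 = 2.16190
The risk among the exposed is 2.16 times that among the unexposed.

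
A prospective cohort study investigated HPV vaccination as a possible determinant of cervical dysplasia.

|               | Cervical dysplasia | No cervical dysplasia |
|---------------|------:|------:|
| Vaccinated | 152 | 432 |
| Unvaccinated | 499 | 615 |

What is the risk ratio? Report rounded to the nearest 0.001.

Cells: a = 152, b = 432, c = 499, d = 615.
Risk in exposed = 152/584 = 0.26027; risk in unexposed = 499/1114 = 0.44794.
RR = 0.26027 / 0.44794 = 0.58105
The risk is 42% lower among the exposed than among the unexposed.

0.581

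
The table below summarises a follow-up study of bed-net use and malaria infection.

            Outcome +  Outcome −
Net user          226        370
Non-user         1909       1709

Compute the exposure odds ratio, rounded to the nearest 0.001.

Cells: a = 226, b = 370, c = 1909, d = 1709.
OR = (a·d)/(b·c) = (226 × 1709) / (370 × 1909) = 386234 / 706330 = 0.54682
Exposure is associated with lower odds of malaria infection (OR = 0.55 < 1).

0.547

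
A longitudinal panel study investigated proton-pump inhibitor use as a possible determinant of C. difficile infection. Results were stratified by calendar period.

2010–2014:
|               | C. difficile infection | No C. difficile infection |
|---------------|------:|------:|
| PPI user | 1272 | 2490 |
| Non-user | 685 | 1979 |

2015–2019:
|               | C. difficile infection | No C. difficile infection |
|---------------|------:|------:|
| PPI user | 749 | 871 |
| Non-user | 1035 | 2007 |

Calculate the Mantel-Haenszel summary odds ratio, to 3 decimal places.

OR_MH = Σ(aᵢdᵢ/nᵢ) / Σ(bᵢcᵢ/nᵢ), where nᵢ is the stratum total.
Stratum 1 (2010–2014): n = 6426; a·d/n = 1272·1979/6426 = 391.7348; b·c/n = 2490·685/6426 = 265.4295
Stratum 2 (2015–2019): n = 4662; a·d/n = 749·2007/4662 = 322.4459; b·c/n = 871·1035/4662 = 193.3687
OR_MH = (391.7348 + 322.4459) / (265.4295 + 193.3687) = 714.1808 / 458.7982 = 1.55663

1.557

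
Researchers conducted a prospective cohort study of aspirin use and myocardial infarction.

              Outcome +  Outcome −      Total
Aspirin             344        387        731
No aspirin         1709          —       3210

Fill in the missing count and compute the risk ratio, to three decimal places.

0.884

The missing cell is in the unexposed row: 3210 − 1709 = 1501.
So a = 344, b = 387, c = 1709, d = 1501.
RR = [a/(a+b)] / [c/(c+d)] = (344/731) / (1709/3210) = 0.47059/0.53240 = 0.88390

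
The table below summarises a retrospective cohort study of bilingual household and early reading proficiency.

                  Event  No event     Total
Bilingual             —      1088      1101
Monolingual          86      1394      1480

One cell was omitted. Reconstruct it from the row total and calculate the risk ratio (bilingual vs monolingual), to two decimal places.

0.20

The missing cell is in the exposed row: 1101 − 1088 = 13.
So a = 13, b = 1088, c = 86, d = 1394.
RR = [a/(a+b)] / [c/(c+d)] = (13/1101) / (86/1480) = 0.01181/0.05811 = 0.20320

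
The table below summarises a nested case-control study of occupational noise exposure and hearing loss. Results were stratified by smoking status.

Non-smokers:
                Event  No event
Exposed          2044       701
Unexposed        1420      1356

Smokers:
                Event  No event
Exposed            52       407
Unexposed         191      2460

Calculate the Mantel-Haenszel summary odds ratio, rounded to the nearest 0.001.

OR_MH = Σ(aᵢdᵢ/nᵢ) / Σ(bᵢcᵢ/nᵢ), where nᵢ is the stratum total.
Stratum 1 (Non-smokers): n = 5521; a·d/n = 2044·1356/5521 = 502.0221; b·c/n = 701·1420/5521 = 180.2970
Stratum 2 (Smokers): n = 3110; a·d/n = 52·2460/3110 = 41.1318; b·c/n = 407·191/3110 = 24.9958
OR_MH = (502.0221 + 41.1318) / (180.2970 + 24.9958) = 543.1539 / 205.2929 = 2.64575

2.646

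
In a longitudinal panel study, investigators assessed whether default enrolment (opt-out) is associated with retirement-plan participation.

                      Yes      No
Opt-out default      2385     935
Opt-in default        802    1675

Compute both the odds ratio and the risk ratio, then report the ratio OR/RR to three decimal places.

2.401

Cells: a = 2385, b = 935, c = 802, d = 1675.
OR = (2385·1675)/(935·802) = 3994875/749870 = 5.32742
Risk in exposed = 2385/3320 = 0.71837; risk in unexposed = 802/2477 = 0.32378; RR = 2.21872
OR/RR = 5.32742 / 2.21872 = 2.40113
The outcome is not rare, so the OR lies further from 1 than the RR.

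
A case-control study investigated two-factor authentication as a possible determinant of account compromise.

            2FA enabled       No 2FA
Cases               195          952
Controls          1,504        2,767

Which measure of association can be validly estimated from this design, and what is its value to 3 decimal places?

0.377

Reading the table with exposure as columns: a = 195 (2FA enabled, case), b = 1504 (2FA enabled, non-case), c = 952 (No 2FA, case), d = 2767.
This is a case-control study: participants were sampled on outcome status, so risks in the source population cannot be estimated directly — relative risk is not valid here. The odds ratio is the appropriate measure.
OR = (a·d)/(b·c) = (195 × 2767) / (1504 × 952) = 539565 / 1431808 = 0.37684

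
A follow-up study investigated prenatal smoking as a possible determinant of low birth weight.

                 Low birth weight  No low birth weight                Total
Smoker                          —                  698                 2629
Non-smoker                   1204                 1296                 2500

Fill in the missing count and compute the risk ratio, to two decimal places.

The missing cell is in the exposed row: 2629 − 698 = 1931.
So a = 1931, b = 698, c = 1204, d = 1296.
RR = [a/(a+b)] / [c/(c+d)] = (1931/2629) / (1204/2500) = 0.73450/0.48160 = 1.52512

1.53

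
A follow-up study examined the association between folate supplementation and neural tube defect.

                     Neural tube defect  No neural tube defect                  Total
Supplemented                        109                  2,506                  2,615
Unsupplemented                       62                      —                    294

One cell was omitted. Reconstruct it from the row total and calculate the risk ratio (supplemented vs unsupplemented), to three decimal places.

The missing cell is in the unexposed row: 294 − 62 = 232.
So a = 109, b = 2506, c = 62, d = 232.
RR = [a/(a+b)] / [c/(c+d)] = (109/2615) / (62/294) = 0.04168/0.21088 = 0.19766

0.198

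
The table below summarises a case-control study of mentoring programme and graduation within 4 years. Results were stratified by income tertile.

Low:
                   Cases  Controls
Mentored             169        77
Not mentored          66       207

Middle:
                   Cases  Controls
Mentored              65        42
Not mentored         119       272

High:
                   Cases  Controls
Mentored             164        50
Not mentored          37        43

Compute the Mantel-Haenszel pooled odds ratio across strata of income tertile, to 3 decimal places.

OR_MH = Σ(aᵢdᵢ/nᵢ) / Σ(bᵢcᵢ/nᵢ), where nᵢ is the stratum total.
Stratum 1 (Low): n = 519; a·d/n = 169·207/519 = 67.4046; b·c/n = 77·66/519 = 9.7919
Stratum 2 (Middle): n = 498; a·d/n = 65·272/498 = 35.5020; b·c/n = 42·119/498 = 10.0361
Stratum 3 (High): n = 294; a·d/n = 164·43/294 = 23.9864; b·c/n = 50·37/294 = 6.2925
OR_MH = (67.4046 + 35.5020 + 23.9864) / (9.7919 + 10.0361 + 6.2925) = 126.8930 / 26.1206 = 4.85797

4.858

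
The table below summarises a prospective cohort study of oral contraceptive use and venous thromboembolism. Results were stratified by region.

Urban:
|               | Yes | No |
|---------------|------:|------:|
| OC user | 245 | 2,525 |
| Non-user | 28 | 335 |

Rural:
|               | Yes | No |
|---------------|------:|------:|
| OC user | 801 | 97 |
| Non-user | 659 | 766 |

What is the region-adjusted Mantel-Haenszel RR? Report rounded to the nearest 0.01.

RR_MH = Σ(aᵢ·n₀ᵢ/nᵢ) / Σ(cᵢ·n₁ᵢ/nᵢ), with n₁ᵢ = aᵢ+bᵢ (exposed), n₀ᵢ = cᵢ+dᵢ (unexposed), nᵢ = n₁ᵢ+n₀ᵢ.
Stratum 1 (Urban): n₁ = 2770, n₀ = 363, n = 3133; a·n₀/n = 245·363/3133 = 28.3865; c·n₁/n = 28·2770/3133 = 24.7558
Stratum 2 (Rural): n₁ = 898, n₀ = 1425, n = 2323; a·n₀/n = 801·1425/2323 = 491.3582; c·n₁/n = 659·898/2323 = 254.7490
RR_MH = (28.3865 + 491.3582) / (24.7558 + 254.7490) = 519.7447 / 279.5049 = 1.85952

1.86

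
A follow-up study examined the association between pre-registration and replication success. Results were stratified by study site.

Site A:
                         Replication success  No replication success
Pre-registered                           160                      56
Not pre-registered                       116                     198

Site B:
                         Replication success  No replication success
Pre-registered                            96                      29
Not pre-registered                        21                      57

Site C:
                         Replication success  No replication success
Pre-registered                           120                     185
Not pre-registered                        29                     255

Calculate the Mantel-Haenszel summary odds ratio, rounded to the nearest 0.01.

OR_MH = Σ(aᵢdᵢ/nᵢ) / Σ(bᵢcᵢ/nᵢ), where nᵢ is the stratum total.
Stratum 1 (Site A): n = 530; a·d/n = 160·198/530 = 59.7736; b·c/n = 56·116/530 = 12.2566
Stratum 2 (Site B): n = 203; a·d/n = 96·57/203 = 26.9557; b·c/n = 29·21/203 = 3.0000
Stratum 3 (Site C): n = 589; a·d/n = 120·255/589 = 51.9525; b·c/n = 185·29/589 = 9.1087
OR_MH = (59.7736 + 26.9557 + 51.9525) / (12.2566 + 3.0000 + 9.1087) = 138.6817 / 24.3653 = 5.69178

5.69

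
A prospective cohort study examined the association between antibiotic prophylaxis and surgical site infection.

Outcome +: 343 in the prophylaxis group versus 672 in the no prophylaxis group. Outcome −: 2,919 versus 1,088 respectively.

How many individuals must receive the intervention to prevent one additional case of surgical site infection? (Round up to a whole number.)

Risk in treated group = 343/3262 = 0.10515; risk in control = 672/1760 = 0.38182.
Absolute risk reduction = 0.38182 − 0.10515 = 0.27667
NNT = 1 / ARR = 1 / 0.27667 = 3.614 → round up → 4

4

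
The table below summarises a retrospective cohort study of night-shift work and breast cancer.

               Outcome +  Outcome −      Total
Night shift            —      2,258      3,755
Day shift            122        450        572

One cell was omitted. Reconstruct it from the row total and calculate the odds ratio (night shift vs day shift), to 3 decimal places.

The missing cell is in the exposed row: 3755 − 2258 = 1497.
So a = 1497, b = 2258, c = 122, d = 450.
OR = (a·d)/(b·c) = (1497 × 450) / (2258 × 122) = 673650 / 275476 = 2.44540

2.445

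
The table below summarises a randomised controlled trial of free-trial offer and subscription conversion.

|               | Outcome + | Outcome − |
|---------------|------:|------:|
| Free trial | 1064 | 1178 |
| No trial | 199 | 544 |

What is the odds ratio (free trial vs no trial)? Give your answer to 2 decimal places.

Cells: a = 1064, b = 1178, c = 199, d = 544.
OR = (a·d)/(b·c) = (1064 × 544) / (1178 × 199) = 578816 / 234422 = 2.46912
The odds of subscription conversion are about 2.47 times as high in the free trial group.

2.47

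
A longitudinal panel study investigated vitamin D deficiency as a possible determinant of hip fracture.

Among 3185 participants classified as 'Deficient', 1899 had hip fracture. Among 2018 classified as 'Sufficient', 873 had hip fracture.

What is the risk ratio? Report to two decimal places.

From the description: a = 1899, b = 1286, c = 873, d = 1145.
Risk in exposed = 1899/3185 = 0.59623; risk in unexposed = 873/2018 = 0.43261.
RR = 0.59623 / 0.43261 = 1.37823
The risk among the exposed is 1.38 times that among the unexposed.

1.38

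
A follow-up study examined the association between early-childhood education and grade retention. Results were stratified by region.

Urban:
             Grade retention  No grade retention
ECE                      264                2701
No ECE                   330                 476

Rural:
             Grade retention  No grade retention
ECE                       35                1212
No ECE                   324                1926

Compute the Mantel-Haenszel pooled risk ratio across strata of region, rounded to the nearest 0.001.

0.211

RR_MH = Σ(aᵢ·n₀ᵢ/nᵢ) / Σ(cᵢ·n₁ᵢ/nᵢ), with n₁ᵢ = aᵢ+bᵢ (exposed), n₀ᵢ = cᵢ+dᵢ (unexposed), nᵢ = n₁ᵢ+n₀ᵢ.
Stratum 1 (Urban): n₁ = 2965, n₀ = 806, n = 3771; a·n₀/n = 264·806/3771 = 56.4264; c·n₁/n = 330·2965/3771 = 259.4670
Stratum 2 (Rural): n₁ = 1247, n₀ = 2250, n = 3497; a·n₀/n = 35·2250/3497 = 22.5193; c·n₁/n = 324·1247/3497 = 115.5356
RR_MH = (56.4264 + 22.5193) / (259.4670 + 115.5356) = 78.9457 / 375.0026 = 0.21052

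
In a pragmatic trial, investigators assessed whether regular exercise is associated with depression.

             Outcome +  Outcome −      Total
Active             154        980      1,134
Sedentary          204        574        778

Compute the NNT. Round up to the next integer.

Risk in treated group = 154/1134 = 0.13580; risk in control = 204/778 = 0.26221.
Absolute risk reduction = 0.26221 − 0.13580 = 0.12641
NNT = 1 / ARR = 1 / 0.12641 = 7.911 → round up → 8

8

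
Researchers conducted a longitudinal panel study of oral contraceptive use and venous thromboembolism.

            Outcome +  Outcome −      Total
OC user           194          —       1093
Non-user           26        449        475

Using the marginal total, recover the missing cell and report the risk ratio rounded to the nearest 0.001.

3.243

The missing cell is in the exposed row: 1093 − 194 = 899.
So a = 194, b = 899, c = 26, d = 449.
RR = [a/(a+b)] / [c/(c+d)] = (194/1093) / (26/475) = 0.17749/0.05474 = 3.24266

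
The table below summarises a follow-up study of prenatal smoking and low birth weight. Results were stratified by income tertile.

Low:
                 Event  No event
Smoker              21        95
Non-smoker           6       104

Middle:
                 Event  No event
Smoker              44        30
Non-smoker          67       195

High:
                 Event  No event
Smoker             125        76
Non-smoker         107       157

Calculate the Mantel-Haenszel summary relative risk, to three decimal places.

1.802

RR_MH = Σ(aᵢ·n₀ᵢ/nᵢ) / Σ(cᵢ·n₁ᵢ/nᵢ), with n₁ᵢ = aᵢ+bᵢ (exposed), n₀ᵢ = cᵢ+dᵢ (unexposed), nᵢ = n₁ᵢ+n₀ᵢ.
Stratum 1 (Low): n₁ = 116, n₀ = 110, n = 226; a·n₀/n = 21·110/226 = 10.2212; c·n₁/n = 6·116/226 = 3.0796
Stratum 2 (Middle): n₁ = 74, n₀ = 262, n = 336; a·n₀/n = 44·262/336 = 34.3095; c·n₁/n = 67·74/336 = 14.7560
Stratum 3 (High): n₁ = 201, n₀ = 264, n = 465; a·n₀/n = 125·264/465 = 70.9677; c·n₁/n = 107·201/465 = 46.2516
RR_MH = (10.2212 + 34.3095 + 70.9677) / (3.0796 + 14.7560 + 46.2516) = 115.4985 / 64.0872 = 1.80221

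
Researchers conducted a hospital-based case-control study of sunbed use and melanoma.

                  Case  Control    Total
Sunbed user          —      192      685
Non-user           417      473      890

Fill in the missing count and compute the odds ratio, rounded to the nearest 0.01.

2.91

The missing cell is in the exposed row: 685 − 192 = 493.
So a = 493, b = 192, c = 417, d = 473.
OR = (a·d)/(b·c) = (493 × 473) / (192 × 417) = 233189 / 80064 = 2.91253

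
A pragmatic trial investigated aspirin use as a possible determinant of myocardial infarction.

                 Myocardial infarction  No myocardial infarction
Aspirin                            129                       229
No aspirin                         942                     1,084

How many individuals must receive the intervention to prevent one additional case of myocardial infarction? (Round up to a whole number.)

Risk in treated group = 129/358 = 0.36034; risk in control = 942/2026 = 0.46496.
Absolute risk reduction = 0.46496 − 0.36034 = 0.10462
NNT = 1 / ARR = 1 / 0.10462 = 9.558 → round up → 10

10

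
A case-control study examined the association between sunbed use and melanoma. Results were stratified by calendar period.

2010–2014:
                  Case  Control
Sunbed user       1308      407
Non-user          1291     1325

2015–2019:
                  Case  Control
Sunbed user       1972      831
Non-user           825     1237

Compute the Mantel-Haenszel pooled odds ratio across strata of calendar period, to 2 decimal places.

3.44

OR_MH = Σ(aᵢdᵢ/nᵢ) / Σ(bᵢcᵢ/nᵢ), where nᵢ is the stratum total.
Stratum 1 (2010–2014): n = 4331; a·d/n = 1308·1325/4331 = 400.1616; b·c/n = 407·1291/4331 = 121.3200
Stratum 2 (2015–2019): n = 4865; a·d/n = 1972·1237/4865 = 501.4109; b·c/n = 831·825/4865 = 140.9198
OR_MH = (400.1616 + 501.4109) / (121.3200 + 140.9198) = 901.5725 / 262.2399 = 3.43797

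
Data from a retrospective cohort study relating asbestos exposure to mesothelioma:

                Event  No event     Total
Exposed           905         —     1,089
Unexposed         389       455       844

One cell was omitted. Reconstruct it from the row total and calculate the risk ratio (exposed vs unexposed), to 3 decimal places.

The missing cell is in the exposed row: 1089 − 905 = 184.
So a = 905, b = 184, c = 389, d = 455.
RR = [a/(a+b)] / [c/(c+d)] = (905/1089) / (389/844) = 0.83104/0.46090 = 1.80307

1.803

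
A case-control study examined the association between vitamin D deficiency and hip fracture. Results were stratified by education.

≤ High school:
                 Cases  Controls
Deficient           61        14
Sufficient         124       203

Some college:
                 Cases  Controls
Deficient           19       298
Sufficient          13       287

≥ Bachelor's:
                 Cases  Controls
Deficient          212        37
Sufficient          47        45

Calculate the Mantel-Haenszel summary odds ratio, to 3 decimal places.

OR_MH = Σ(aᵢdᵢ/nᵢ) / Σ(bᵢcᵢ/nᵢ), where nᵢ is the stratum total.
Stratum 1 (≤ High school): n = 402; a·d/n = 61·203/402 = 30.8035; b·c/n = 14·124/402 = 4.3184
Stratum 2 (Some college): n = 617; a·d/n = 19·287/617 = 8.8379; b·c/n = 298·13/617 = 6.2788
Stratum 3 (≥ Bachelor's): n = 341; a·d/n = 212·45/341 = 27.9765; b·c/n = 37·47/341 = 5.0997
OR_MH = (30.8035 + 8.8379 + 27.9765) / (4.3184 + 6.2788 + 5.0997) = 67.6179 / 15.6969 = 4.30773

4.308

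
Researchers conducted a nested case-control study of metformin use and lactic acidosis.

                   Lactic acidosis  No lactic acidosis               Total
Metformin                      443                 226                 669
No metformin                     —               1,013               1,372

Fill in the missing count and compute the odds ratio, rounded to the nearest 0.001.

5.531

The missing cell is in the unexposed row: 1372 − 1013 = 359.
So a = 443, b = 226, c = 359, d = 1013.
OR = (a·d)/(b·c) = (443 × 1013) / (226 × 359) = 448759 / 81134 = 5.53108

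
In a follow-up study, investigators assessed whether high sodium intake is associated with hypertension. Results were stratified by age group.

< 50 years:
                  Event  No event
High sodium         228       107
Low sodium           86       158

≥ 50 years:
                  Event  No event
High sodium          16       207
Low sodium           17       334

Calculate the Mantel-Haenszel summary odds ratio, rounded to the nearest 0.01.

3.25

OR_MH = Σ(aᵢdᵢ/nᵢ) / Σ(bᵢcᵢ/nᵢ), where nᵢ is the stratum total.
Stratum 1 (< 50 years): n = 579; a·d/n = 228·158/579 = 62.2176; b·c/n = 107·86/579 = 15.8929
Stratum 2 (≥ 50 years): n = 574; a·d/n = 16·334/574 = 9.3101; b·c/n = 207·17/574 = 6.1307
OR_MH = (62.2176 + 9.3101) / (15.8929 + 6.1307) = 71.5277 / 22.0236 = 3.24778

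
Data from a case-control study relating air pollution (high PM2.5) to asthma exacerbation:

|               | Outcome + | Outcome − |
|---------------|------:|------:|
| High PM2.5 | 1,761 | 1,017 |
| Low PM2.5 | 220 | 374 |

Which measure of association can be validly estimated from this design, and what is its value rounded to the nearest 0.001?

2.944

Cells: a = 1761, b = 1017, c = 220, d = 374.
This is a case-control study: participants were sampled on outcome status, so risks in the source population cannot be estimated directly — relative risk is not valid here. The odds ratio is the appropriate measure.
OR = (a·d)/(b·c) = (1761 × 374) / (1017 × 220) = 658614 / 223740 = 2.94366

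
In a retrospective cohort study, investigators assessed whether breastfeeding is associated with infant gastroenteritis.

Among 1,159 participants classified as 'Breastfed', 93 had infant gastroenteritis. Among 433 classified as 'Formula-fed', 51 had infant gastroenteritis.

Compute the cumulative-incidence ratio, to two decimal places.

0.68

From the description: a = 93, b = 1066, c = 51, d = 382.
Risk in exposed = 93/1159 = 0.08024; risk in unexposed = 51/433 = 0.11778.
RR = 0.08024 / 0.11778 = 0.68127
The risk is 32% lower among the exposed than among the unexposed.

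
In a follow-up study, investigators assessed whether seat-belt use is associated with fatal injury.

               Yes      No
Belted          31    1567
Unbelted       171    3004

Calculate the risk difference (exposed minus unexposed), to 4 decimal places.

-0.0345

Cells: a = 31, b = 1567, c = 171, d = 3004.
Risk in exposed = 31/1598 = 0.019399; risk in unexposed = 171/3175 = 0.053858.
Risk difference = 0.019399 − 0.053858 = -0.034459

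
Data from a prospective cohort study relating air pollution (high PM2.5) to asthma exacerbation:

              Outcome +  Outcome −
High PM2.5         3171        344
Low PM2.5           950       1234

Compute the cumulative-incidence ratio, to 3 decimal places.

Cells: a = 3171, b = 344, c = 950, d = 1234.
Risk in exposed = 3171/3515 = 0.90213; risk in unexposed = 950/2184 = 0.43498.
RR = 0.90213 / 0.43498 = 2.07396
The risk among the exposed is 2.07 times that among the unexposed.

2.074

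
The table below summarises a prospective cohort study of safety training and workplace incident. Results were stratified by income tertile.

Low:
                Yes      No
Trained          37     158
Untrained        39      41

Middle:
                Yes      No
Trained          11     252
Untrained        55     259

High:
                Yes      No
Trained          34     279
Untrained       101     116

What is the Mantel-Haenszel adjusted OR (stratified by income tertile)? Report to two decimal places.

0.18

OR_MH = Σ(aᵢdᵢ/nᵢ) / Σ(bᵢcᵢ/nᵢ), where nᵢ is the stratum total.
Stratum 1 (Low): n = 275; a·d/n = 37·41/275 = 5.5164; b·c/n = 158·39/275 = 22.4073
Stratum 2 (Middle): n = 577; a·d/n = 11·259/577 = 4.9376; b·c/n = 252·55/577 = 24.0208
Stratum 3 (High): n = 530; a·d/n = 34·116/530 = 7.4415; b·c/n = 279·101/530 = 53.1679
OR_MH = (5.5164 + 4.9376 + 7.4415) / (22.4073 + 24.0208 + 53.1679) = 17.8955 / 99.5960 = 0.17968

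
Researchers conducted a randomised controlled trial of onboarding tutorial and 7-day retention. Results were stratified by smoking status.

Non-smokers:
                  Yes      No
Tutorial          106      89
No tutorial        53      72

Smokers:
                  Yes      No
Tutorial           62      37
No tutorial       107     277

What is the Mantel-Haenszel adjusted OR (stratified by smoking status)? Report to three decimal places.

2.590

OR_MH = Σ(aᵢdᵢ/nᵢ) / Σ(bᵢcᵢ/nᵢ), where nᵢ is the stratum total.
Stratum 1 (Non-smokers): n = 320; a·d/n = 106·72/320 = 23.8500; b·c/n = 89·53/320 = 14.7406
Stratum 2 (Smokers): n = 483; a·d/n = 62·277/483 = 35.5569; b·c/n = 37·107/483 = 8.1967
OR_MH = (23.8500 + 35.5569) / (14.7406 + 8.1967) = 59.4069 / 22.9373 = 2.58997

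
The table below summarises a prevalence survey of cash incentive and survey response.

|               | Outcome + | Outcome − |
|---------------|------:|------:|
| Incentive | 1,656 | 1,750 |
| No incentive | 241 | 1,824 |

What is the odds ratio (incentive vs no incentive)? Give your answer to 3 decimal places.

7.162

Cells: a = 1656, b = 1750, c = 241, d = 1824.
OR = (a·d)/(b·c) = (1656 × 1824) / (1750 × 241) = 3020544 / 421750 = 7.16193
The odds of survey response are about 7.16 times as high in the incentive group.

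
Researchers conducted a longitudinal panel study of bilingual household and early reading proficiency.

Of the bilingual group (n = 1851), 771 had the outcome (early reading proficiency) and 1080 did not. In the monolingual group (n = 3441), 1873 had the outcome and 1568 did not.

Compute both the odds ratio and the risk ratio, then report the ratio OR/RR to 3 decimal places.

0.781

From the description: a = 771, b = 1080, c = 1873, d = 1568.
OR = (771·1568)/(1080·1873) = 1208928/2022840 = 0.59764
Risk in exposed = 771/1851 = 0.41653; risk in unexposed = 1873/3441 = 0.54432; RR = 0.76524
OR/RR = 0.59764 / 0.76524 = 0.78099
The outcome is not rare, so the OR lies further from 1 than the RR.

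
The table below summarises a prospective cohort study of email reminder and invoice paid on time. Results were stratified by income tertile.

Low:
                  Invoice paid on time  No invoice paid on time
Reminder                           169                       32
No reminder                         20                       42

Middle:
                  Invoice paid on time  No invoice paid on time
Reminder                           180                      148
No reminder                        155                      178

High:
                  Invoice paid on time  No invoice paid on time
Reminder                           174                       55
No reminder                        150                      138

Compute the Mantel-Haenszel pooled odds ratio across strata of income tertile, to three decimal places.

OR_MH = Σ(aᵢdᵢ/nᵢ) / Σ(bᵢcᵢ/nᵢ), where nᵢ is the stratum total.
Stratum 1 (Low): n = 263; a·d/n = 169·42/263 = 26.9886; b·c/n = 32·20/263 = 2.4335
Stratum 2 (Middle): n = 661; a·d/n = 180·178/661 = 48.4720; b·c/n = 148·155/661 = 34.7050
Stratum 3 (High): n = 517; a·d/n = 174·138/517 = 46.4449; b·c/n = 55·150/517 = 15.9574
OR_MH = (26.9886 + 48.4720 + 46.4449) / (2.4335 + 34.7050 + 15.9574) = 121.9055 / 53.0959 = 2.29595

2.296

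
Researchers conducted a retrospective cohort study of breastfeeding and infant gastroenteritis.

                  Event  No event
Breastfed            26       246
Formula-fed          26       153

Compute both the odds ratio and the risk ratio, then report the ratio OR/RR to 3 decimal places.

Cells: a = 26, b = 246, c = 26, d = 153.
OR = (26·153)/(246·26) = 3978/6396 = 0.62195
Risk in exposed = 26/272 = 0.09559; risk in unexposed = 26/179 = 0.14525; RR = 0.65809
OR/RR = 0.62195 / 0.65809 = 0.94509
The outcome is not rare, so the OR lies further from 1 than the RR.

0.945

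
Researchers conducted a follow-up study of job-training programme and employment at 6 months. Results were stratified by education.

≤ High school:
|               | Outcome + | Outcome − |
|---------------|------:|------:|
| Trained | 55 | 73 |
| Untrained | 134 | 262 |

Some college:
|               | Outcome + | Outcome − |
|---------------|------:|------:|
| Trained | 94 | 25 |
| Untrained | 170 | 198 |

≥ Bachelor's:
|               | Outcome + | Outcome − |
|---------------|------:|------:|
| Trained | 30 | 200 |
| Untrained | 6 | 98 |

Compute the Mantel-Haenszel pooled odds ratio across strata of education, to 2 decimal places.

OR_MH = Σ(aᵢdᵢ/nᵢ) / Σ(bᵢcᵢ/nᵢ), where nᵢ is the stratum total.
Stratum 1 (≤ High school): n = 524; a·d/n = 55·262/524 = 27.5000; b·c/n = 73·134/524 = 18.6679
Stratum 2 (Some college): n = 487; a·d/n = 94·198/487 = 38.2177; b·c/n = 25·170/487 = 8.7269
Stratum 3 (≥ Bachelor's): n = 334; a·d/n = 30·98/334 = 8.8024; b·c/n = 200·6/334 = 3.5928
OR_MH = (27.5000 + 38.2177 + 8.8024) / (18.6679 + 8.7269 + 3.5928) = 74.5201 / 30.9877 = 2.40483

2.40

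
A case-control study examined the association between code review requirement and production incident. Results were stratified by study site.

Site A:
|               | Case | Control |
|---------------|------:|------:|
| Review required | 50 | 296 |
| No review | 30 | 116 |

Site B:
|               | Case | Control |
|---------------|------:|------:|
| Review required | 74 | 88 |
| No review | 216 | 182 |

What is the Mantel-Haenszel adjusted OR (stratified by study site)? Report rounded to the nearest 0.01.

OR_MH = Σ(aᵢdᵢ/nᵢ) / Σ(bᵢcᵢ/nᵢ), where nᵢ is the stratum total.
Stratum 1 (Site A): n = 492; a·d/n = 50·116/492 = 11.7886; b·c/n = 296·30/492 = 18.0488
Stratum 2 (Site B): n = 560; a·d/n = 74·182/560 = 24.0500; b·c/n = 88·216/560 = 33.9429
OR_MH = (11.7886 + 24.0500) / (18.0488 + 33.9429) = 35.8386 / 51.9916 = 0.68932

0.69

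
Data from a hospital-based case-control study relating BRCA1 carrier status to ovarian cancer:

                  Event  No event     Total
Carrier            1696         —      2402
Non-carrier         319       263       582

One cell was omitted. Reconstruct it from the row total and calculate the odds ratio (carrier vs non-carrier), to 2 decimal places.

The missing cell is in the exposed row: 2402 − 1696 = 706.
So a = 1696, b = 706, c = 319, d = 263.
OR = (a·d)/(b·c) = (1696 × 263) / (706 × 319) = 446048 / 225214 = 1.98055

1.98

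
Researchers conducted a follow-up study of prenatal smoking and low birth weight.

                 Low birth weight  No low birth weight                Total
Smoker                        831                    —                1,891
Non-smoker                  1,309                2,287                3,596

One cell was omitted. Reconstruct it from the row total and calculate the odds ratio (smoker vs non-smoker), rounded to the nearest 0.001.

1.370

The missing cell is in the exposed row: 1891 − 831 = 1060.
So a = 831, b = 1060, c = 1309, d = 2287.
OR = (a·d)/(b·c) = (831 × 2287) / (1060 × 1309) = 1900497 / 1387540 = 1.36969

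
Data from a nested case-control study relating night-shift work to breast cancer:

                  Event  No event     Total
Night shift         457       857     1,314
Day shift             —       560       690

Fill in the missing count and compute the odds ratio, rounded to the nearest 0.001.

2.297

The missing cell is in the unexposed row: 690 − 560 = 130.
So a = 457, b = 857, c = 130, d = 560.
OR = (a·d)/(b·c) = (457 × 560) / (857 × 130) = 255920 / 111410 = 2.29710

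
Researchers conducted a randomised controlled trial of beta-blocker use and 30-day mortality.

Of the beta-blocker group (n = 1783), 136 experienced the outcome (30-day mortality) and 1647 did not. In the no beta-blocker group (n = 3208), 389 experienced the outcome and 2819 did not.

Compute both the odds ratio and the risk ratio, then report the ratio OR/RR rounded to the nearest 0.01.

From the description: a = 136, b = 1647, c = 389, d = 2819.
OR = (136·2819)/(1647·389) = 383384/640683 = 0.59840
Risk in exposed = 136/1783 = 0.07628; risk in unexposed = 389/3208 = 0.12126; RR = 0.62903
OR/RR = 0.59840 / 0.62903 = 0.95130
The outcome is not rare, so the OR lies further from 1 than the RR.

0.95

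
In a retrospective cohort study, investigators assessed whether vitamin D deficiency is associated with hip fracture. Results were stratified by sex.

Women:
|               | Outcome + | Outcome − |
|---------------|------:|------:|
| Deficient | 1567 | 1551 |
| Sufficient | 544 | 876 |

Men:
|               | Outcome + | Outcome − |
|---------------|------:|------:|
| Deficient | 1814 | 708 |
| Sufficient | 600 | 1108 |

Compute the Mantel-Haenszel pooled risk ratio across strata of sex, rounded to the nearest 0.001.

RR_MH = Σ(aᵢ·n₀ᵢ/nᵢ) / Σ(cᵢ·n₁ᵢ/nᵢ), with n₁ᵢ = aᵢ+bᵢ (exposed), n₀ᵢ = cᵢ+dᵢ (unexposed), nᵢ = n₁ᵢ+n₀ᵢ.
Stratum 1 (Women): n₁ = 3118, n₀ = 1420, n = 4538; a·n₀/n = 1567·1420/4538 = 490.3349; c·n₁/n = 544·3118/4538 = 373.7752
Stratum 2 (Men): n₁ = 2522, n₀ = 1708, n = 4230; a·n₀/n = 1814·1708/4230 = 732.4615; c·n₁/n = 600·2522/4230 = 357.7305
RR_MH = (490.3349 + 732.4615) / (373.7752 + 357.7305) = 1222.7964 / 731.5057 = 1.67162

1.672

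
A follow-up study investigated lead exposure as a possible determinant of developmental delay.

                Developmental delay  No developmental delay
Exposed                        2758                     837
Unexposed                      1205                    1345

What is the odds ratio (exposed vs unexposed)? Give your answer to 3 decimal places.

Cells: a = 2758, b = 837, c = 1205, d = 1345.
OR = (a·d)/(b·c) = (2758 × 1345) / (837 × 1205) = 3709510 / 1008585 = 3.67793
The odds of developmental delay are about 3.68 times as high in the exposed group.

3.678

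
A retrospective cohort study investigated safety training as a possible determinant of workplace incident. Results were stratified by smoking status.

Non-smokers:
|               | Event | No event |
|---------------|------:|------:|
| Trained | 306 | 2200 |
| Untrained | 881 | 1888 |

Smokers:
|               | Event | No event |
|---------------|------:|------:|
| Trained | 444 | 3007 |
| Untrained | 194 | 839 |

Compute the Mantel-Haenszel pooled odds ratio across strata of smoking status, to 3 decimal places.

0.387

OR_MH = Σ(aᵢdᵢ/nᵢ) / Σ(bᵢcᵢ/nᵢ), where nᵢ is the stratum total.
Stratum 1 (Non-smokers): n = 5275; a·d/n = 306·1888/5275 = 109.5219; b·c/n = 2200·881/5275 = 367.4313
Stratum 2 (Smokers): n = 4484; a·d/n = 444·839/4484 = 83.0767; b·c/n = 3007·194/4484 = 130.0977
OR_MH = (109.5219 + 83.0767) / (367.4313 + 130.0977) = 192.5986 / 497.5290 = 0.38711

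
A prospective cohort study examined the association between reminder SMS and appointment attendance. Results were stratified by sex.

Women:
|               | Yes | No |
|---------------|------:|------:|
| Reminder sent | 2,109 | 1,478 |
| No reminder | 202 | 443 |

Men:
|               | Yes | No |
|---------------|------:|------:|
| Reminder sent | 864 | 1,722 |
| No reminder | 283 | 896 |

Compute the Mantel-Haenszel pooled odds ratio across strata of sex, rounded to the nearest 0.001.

2.132

OR_MH = Σ(aᵢdᵢ/nᵢ) / Σ(bᵢcᵢ/nᵢ), where nᵢ is the stratum total.
Stratum 1 (Women): n = 4232; a·d/n = 2109·443/4232 = 220.7672; b·c/n = 1478·202/4232 = 70.5473
Stratum 2 (Men): n = 3765; a·d/n = 864·896/3765 = 205.6159; b·c/n = 1722·283/3765 = 129.4359
OR_MH = (220.7672 + 205.6159) / (70.5473 + 129.4359) = 426.3832 / 199.9831 = 2.13210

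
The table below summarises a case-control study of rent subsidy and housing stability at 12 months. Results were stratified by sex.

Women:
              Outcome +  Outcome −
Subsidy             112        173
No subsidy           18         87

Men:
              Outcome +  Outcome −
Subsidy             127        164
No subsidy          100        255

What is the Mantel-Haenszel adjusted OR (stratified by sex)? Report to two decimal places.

2.25

OR_MH = Σ(aᵢdᵢ/nᵢ) / Σ(bᵢcᵢ/nᵢ), where nᵢ is the stratum total.
Stratum 1 (Women): n = 390; a·d/n = 112·87/390 = 24.9846; b·c/n = 173·18/390 = 7.9846
Stratum 2 (Men): n = 646; a·d/n = 127·255/646 = 50.1316; b·c/n = 164·100/646 = 25.3870
OR_MH = (24.9846 + 50.1316) / (7.9846 + 25.3870) = 75.1162 / 33.3716 = 2.25090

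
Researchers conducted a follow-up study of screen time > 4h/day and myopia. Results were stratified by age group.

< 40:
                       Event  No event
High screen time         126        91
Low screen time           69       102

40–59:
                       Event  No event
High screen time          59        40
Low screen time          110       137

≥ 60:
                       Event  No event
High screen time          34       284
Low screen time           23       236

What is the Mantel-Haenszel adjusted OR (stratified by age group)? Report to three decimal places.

1.750

OR_MH = Σ(aᵢdᵢ/nᵢ) / Σ(bᵢcᵢ/nᵢ), where nᵢ is the stratum total.
Stratum 1 (< 40): n = 388; a·d/n = 126·102/388 = 33.1237; b·c/n = 91·69/388 = 16.1830
Stratum 2 (40–59): n = 346; a·d/n = 59·137/346 = 23.3613; b·c/n = 40·110/346 = 12.7168
Stratum 3 (≥ 60): n = 577; a·d/n = 34·236/577 = 13.9064; b·c/n = 284·23/577 = 11.3206
OR_MH = (33.1237 + 23.3613 + 13.9064) / (16.1830 + 12.7168 + 11.3206) = 70.3914 / 40.2204 = 1.75014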